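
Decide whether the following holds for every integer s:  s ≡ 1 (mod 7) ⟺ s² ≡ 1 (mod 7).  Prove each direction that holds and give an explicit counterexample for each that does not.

(⇐) This fails: take s = 6. Then 6² = 36 ≡ 1 (mod 7), yet 6 ≡ 6 (mod 7), not 1.

(⇒) Suppose s ≡ 1 (mod 7). Write s = 7j + 1. Then (7j + 1)² = 49j² + 14j + 1 = 7(7j² + 2j) + 1, so s² ≡ 1 (mod 7).

(⇒) holds; (⇐) fails.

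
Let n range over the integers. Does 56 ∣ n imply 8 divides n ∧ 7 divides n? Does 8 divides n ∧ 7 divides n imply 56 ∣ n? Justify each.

Equivalent; both directions hold.

(⟹) If 56 ∣ n, write n = 56q. Since 56 = 7·8, n = 8·(7q), so 8 ∣ n; and since 56 = 8·7, n = 7·(8q), so 7 ∣ n.

(⟸) Suppose 8 ∣ n and 7 ∣ n. Any common multiple of 8 and 7 is a multiple of their lcm; here gcd(8, 7) = 1, so lcm(8, 7) = 8·7 = 56, so 56 ∣ n.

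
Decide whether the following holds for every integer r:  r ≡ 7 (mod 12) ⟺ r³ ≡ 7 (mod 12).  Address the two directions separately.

The biconditional holds.

[⇒] Suppose r ≡ 7 (mod 12). Write r = 12j + 7. Then (12j + 7)³ = 1728j³ + 3024j² + 1764j + 343 = 12(144j³ + 252j² + 147j + 28) + 7, so r³ ≡ 7 (mod 12).

[⇐] Conversely, suppose r³ ≡ 7 (mod 12). The only residue r in {0, …, 11} with r³ ≡ 7 (mod 12) is r = 7, so r ≡ 7 (mod 12).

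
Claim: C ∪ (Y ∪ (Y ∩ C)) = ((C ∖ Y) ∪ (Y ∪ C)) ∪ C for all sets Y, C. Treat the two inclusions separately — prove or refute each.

(⊆) Let x ∈ C ∪ (Y ∪ (Y ∩ C)). Then either x ∈ Y and x ∉ C; or x ∈ C and x ∉ Y; or x ∈ Y ∩ C. In each case x ∈ ((C ∖ Y) ∪ (Y ∪ C)) ∪ C, so C ∪ (Y ∪ (Y ∩ C)) ⊆ ((C ∖ Y) ∪ (Y ∪ C)) ∪ C.

(⊇) Let x ∈ ((C ∖ Y) ∪ (Y ∪ C)) ∪ C. Then either x ∈ Y and x ∉ C; or x ∈ C and x ∉ Y; or x ∈ Y ∩ C. In each case x ∈ C ∪ (Y ∪ (Y ∩ C)), so ((C ∖ Y) ∪ (Y ∪ C)) ∪ C ⊆ C ∪ (Y ∪ (Y ∩ C)).

The two sets are equal.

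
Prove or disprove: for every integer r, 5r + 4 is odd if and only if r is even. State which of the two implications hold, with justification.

(⇒) This fails: r = 5 gives 5r + 4 = 29, which is odd, but 5 is odd, not even.

(⇐) This also fails: r = 0 is even, but 5r + 4 = 4 is even, not odd.

(⇒) fails and (⇐) fails.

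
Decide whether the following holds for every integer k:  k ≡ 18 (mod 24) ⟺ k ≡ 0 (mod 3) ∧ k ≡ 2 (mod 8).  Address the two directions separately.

Equivalent; both directions hold.

Forward direction. Suppose k ≡ 18 (mod 24); write k = 24j + 18. Since 3 ∣ 24, reducing mod 3 gives k ≡ 18 ≡ 0 (mod 3); since 8 ∣ 24, reducing mod 8 gives k ≡ 18 ≡ 2 (mod 8).

Converse. If k ≡ 0 (mod 3) and k ≡ 2 (mod 8), then by the Chinese remainder theorem k ≡ 18 (mod 24). This is exactly k ≡ 18 (mod 24).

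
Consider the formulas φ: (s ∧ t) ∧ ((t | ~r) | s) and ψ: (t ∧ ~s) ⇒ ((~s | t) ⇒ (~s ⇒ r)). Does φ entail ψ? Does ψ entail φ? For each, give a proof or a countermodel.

Only the forward implication holds.

Forward direction. Assume the antecedent. If s is true, the consequent reduces to true regardless of the other variables. If s is false, the antecedent cannot hold. Either way the consequent holds.

Converse. This fails. Under s = F, r = F, t = F, the left side is false but the right side is true.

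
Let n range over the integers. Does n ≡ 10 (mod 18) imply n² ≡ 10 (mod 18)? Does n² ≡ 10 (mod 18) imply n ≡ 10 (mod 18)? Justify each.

Forward direction. Suppose n ≡ 10 (mod 18). Write n = 18j + 10. Then (18j + 10)² = 324j² + 360j + 100 = 18(18j² + 20j + 5) + 10, so n² ≡ 10 (mod 18).

Converse. This fails: take n = 8. Then 8² = 64 ≡ 10 (mod 18), yet 8 ≡ 8 (mod 18), not 10.

Only the forward direction holds.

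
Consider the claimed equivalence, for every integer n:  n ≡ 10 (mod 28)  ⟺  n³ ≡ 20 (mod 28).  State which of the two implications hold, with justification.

The forward direction holds; the converse fails.

(⟸) This fails: take n = 6. Then 6³ = 216 ≡ 20 (mod 28), yet 6 ≡ 6 (mod 28), not 10.

(⟹) Suppose n ≡ 10 (mod 28). Write n = 28j + 10. Then (28j + 10)³ = 21952j³ + 23520j² + 8400j + 1000 = 28(784j³ + 840j² + 300j + 35) + 20, so n³ ≡ 20 (mod 28).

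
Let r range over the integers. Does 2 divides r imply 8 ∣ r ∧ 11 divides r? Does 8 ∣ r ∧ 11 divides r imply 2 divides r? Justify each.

(⇒) This fails: take r = 2. Certainly 2 ∣ 2, but 8 ∤ 2.

(⇐) Suppose 8 ∣ r and 11 ∣ r. Any common multiple of 8 and 11 is a multiple of their lcm; here gcd(8, 11) = 1, so lcm(8, 11) = 8·11 = 88, so 88 ∣ r. Since 2 ∣ 88, it follows that 2 ∣ r.

(⇒) fails; (⇐) holds.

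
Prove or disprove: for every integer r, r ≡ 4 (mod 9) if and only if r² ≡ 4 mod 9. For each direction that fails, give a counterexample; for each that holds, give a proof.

(⇒) This fails: take r = 4. Then 4 ≡ 4 (mod 9), but 4² = 16 ≡ 7 (mod 9), not 4.

(⇐) This fails: take r = 2. Then 2² = 4 ≡ 4 (mod 9), yet 2 ≡ 2 (mod 9), not 4.

Neither direction holds.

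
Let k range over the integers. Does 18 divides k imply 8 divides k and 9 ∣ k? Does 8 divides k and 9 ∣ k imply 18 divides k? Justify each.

Only the converse holds.

(⇒) This fails: take k = 18. Certainly 18 ∣ 18, but 8 ∤ 18.

(⇐) Suppose 8 ∣ k and 9 ∣ k. Any common multiple of 8 and 9 is a multiple of their lcm; here gcd(8, 9) = 1, so lcm(8, 9) = 8·9 = 72, so 72 ∣ k. Since 18 ∣ 72, it follows that 18 ∣ k.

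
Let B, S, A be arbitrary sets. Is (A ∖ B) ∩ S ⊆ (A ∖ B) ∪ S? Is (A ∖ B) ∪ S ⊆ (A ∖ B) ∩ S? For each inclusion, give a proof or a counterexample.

(⊆) holds; (⊇) fails.

(⟹) Let x ∈ (A ∖ B) ∩ S. Then x ∈ S ∩ A and x ∉ B, from which x ∈ (A ∖ B) ∪ S.

(⟸) This inclusion fails. Take B = ∅, S = {1}, A = ∅; then 1 ∈ (A ∖ B) ∪ S but 1 ∉ (A ∖ B) ∩ S.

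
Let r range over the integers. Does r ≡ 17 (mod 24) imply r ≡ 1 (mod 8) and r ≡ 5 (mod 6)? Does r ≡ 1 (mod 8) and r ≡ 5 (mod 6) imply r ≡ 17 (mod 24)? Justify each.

[⇐] If r ≡ 1 (mod 8) and r ≡ 5 (mod 6), then by the Chinese remainder theorem r ≡ 17 (mod 24). This is exactly r ≡ 17 (mod 24).

[⇒] Suppose r ≡ 17 (mod 24); write r = 24j + 17. Since 8 ∣ 24, reducing mod 8 gives r ≡ 17 ≡ 1 (mod 8); since 6 ∣ 24, reducing mod 6 gives r ≡ 17 ≡ 5 (mod 6).

Both implications hold.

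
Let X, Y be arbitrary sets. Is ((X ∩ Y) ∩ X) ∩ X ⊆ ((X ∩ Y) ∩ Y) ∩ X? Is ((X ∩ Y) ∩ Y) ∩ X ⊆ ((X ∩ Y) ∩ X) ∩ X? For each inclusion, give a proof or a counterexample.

(⟹) Let x ∈ ((X ∩ Y) ∩ X) ∩ X. Then x ∈ X ∩ Y, from which x ∈ ((X ∩ Y) ∩ Y) ∩ X.

(⟸) Let x ∈ ((X ∩ Y) ∩ Y) ∩ X. Then x ∈ X ∩ Y, from which x ∈ ((X ∩ Y) ∩ X) ∩ X.

Both inclusions hold; the sets are equal.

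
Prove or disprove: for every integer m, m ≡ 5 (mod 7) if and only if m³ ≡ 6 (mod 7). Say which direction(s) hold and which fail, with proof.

Only the forward implication holds.

Forward direction. Suppose m ≡ 5 (mod 7). Write m = 7j + 5. Then (7j + 5)³ = 343j³ + 735j² + 525j + 125 = 7(49j³ + 105j² + 75j + 17) + 6, so m³ ≡ 6 (mod 7).

Converse. This fails: take m = 3. Then 3³ = 27 ≡ 6 (mod 7), yet 3 ≡ 3 (mod 7), not 5.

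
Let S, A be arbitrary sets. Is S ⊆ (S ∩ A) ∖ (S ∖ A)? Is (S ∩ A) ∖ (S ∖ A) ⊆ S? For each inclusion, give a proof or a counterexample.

Only the reverse inclusion holds.

Forward inclusion. This inclusion fails. Take S = {1}, A = ∅; then 1 ∈ S but 1 ∉ (S ∩ A) ∖ (S ∖ A).

Reverse inclusion. Let x ∈ (S ∩ A) ∖ (S ∖ A). Then x ∈ S ∩ A, from which x ∈ S.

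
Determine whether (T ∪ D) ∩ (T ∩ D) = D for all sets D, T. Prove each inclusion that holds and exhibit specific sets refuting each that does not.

Forward inclusion. Let x ∈ (T ∪ D) ∩ (T ∩ D). Then x ∈ D ∩ T, from which x ∈ D.

Reverse inclusion. This inclusion fails. Take D = {1}, T = ∅; then 1 ∈ D but 1 ∉ (T ∪ D) ∩ (T ∩ D).

The sets are not equal: only the forward inclusion holds.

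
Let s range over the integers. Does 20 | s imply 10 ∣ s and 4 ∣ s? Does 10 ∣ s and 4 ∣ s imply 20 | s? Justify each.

Both directions hold.

(⟸) Suppose 10 ∣ s and 4 ∣ s. Any common multiple of 10 and 4 is a multiple of their lcm; here lcm(10, 4) = 10·4/gcd(10, 4) = 40/2 = 20, so 20 ∣ s.

(⟹) If 20 ∣ s, write s = 20q. Since 20 = 2·10, s = 10·(2q), so 10 ∣ s; and since 20 = 5·4, s = 4·(5q), so 4 ∣ s.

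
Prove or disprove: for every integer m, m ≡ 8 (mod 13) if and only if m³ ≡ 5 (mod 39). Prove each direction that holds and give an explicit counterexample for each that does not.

Neither implication holds.

Forward direction. This fails: take m = 21. Then 21 ≡ 8 (mod 13), but 21³ = 9261 ≡ 18 (mod 39), not 5.

Converse. This fails: take m = 11. Then 11³ = 1331 ≡ 5 (mod 39), yet 11 ≡ 11 (mod 13), not 8.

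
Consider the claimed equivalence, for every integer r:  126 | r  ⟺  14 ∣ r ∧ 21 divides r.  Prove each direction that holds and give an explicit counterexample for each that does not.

(⇒) If 126 ∣ r, write r = 126q. Since 126 = 9·14, r = 14·(9q), so 14 ∣ r; and since 126 = 6·21, r = 21·(6q), so 21 ∣ r.

(⇐) This fails: take r = 42. Both 14 ∣ 42 and 21 ∣ 42, yet 42 is not a multiple of 126 (since 42 = 0·126 + 42), so 126 ∤ 42.

Not equivalent: only (⇒) holds.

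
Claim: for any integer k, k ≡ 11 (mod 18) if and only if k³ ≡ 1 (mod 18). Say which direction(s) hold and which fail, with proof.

Neither implication holds.

(⇒) This fails: take k = 11. Then 11 ≡ 11 (mod 18), but 11³ = 1331 ≡ 17 (mod 18), not 1.

(⇐) This fails: take k = 1. Then 1³ = 1 ≡ 1 (mod 18), yet 1 ≡ 1 (mod 18), not 11.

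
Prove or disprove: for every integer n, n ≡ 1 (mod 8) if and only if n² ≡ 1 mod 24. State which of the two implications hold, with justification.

Neither implication holds.

(⇒) This fails: take n = 9. Then 9 ≡ 1 (mod 8), but 9² = 81 ≡ 9 (mod 24), not 1.

(⇐) This fails: take n = 5. Then 5² = 25 ≡ 1 (mod 24), yet 5 ≡ 5 (mod 8), not 1.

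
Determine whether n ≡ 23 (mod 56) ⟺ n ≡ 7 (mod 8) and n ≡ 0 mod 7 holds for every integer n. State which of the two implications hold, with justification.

Neither direction holds.

Forward direction. This fails: n = 23 gives 23 ≡ 23 (mod 56) but 23 ≡ 2 (mod 7), so the conjunction on the right does not hold.

Converse. This fails: n = 7 satisfies both congruences on the right (7 ≡ 7 mod 8 and 7 ≡ 0 mod 7) yet 7 ≡ 7 (mod 56), not 23.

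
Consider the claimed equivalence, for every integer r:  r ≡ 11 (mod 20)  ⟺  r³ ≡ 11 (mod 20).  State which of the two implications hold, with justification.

Both directions hold; the statement is true.

[⇒] Suppose r ≡ 11 (mod 20). Write r = 20j + 11. Then (20j + 11)³ = 8000j³ + 13200j² + 7260j + 1331 = 20(400j³ + 660j² + 363j + 66) + 11, so r³ ≡ 11 (mod 20).

[⇐] Conversely, suppose r³ ≡ 11 (mod 20). The only residue r in {0, …, 19} with r³ ≡ 11 (mod 20) is r = 11, so r ≡ 11 (mod 20).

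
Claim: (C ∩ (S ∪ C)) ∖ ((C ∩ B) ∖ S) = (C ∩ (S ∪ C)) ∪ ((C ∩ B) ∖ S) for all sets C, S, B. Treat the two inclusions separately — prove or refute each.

(⊆) holds; (⊇) fails.

Reverse inclusion. This inclusion fails. Take C = {1}, S = ∅, B = {1}; then 1 ∈ (C ∩ (S ∪ C)) ∪ ((C ∩ B) ∖ S) but 1 ∉ (C ∩ (S ∪ C)) ∖ ((C ∩ B) ∖ S).

Forward inclusion. Let x ∈ (C ∩ (S ∪ C)) ∖ ((C ∩ B) ∖ S). Then either x ∈ C and x ∉ S, B; or x ∈ C ∩ S and x ∉ B; or x ∈ C ∩ S ∩ B. In each case x ∈ (C ∩ (S ∪ C)) ∪ ((C ∩ B) ∖ S), so (C ∩ (S ∪ C)) ∖ ((C ∩ B) ∖ S) ⊆ (C ∩ (S ∪ C)) ∪ ((C ∩ B) ∖ S).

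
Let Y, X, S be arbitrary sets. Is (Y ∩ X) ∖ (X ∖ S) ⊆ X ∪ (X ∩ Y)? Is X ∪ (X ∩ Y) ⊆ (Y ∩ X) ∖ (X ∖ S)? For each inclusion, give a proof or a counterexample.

(⊇) This inclusion fails. Take Y = ∅, X = {1}, S = ∅; then 1 ∈ X ∪ (X ∩ Y) but 1 ∉ (Y ∩ X) ∖ (X ∖ S).

(⊆) Let x ∈ (Y ∩ X) ∖ (X ∖ S). Then x ∈ Y ∩ X ∩ S, from which x ∈ X ∪ (X ∩ Y).

(⊆) holds; (⊇) fails.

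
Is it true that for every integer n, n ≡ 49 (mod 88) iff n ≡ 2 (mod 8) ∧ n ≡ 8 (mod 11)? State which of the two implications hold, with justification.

Both directions fail.

Forward direction. This fails: n = 49 gives 49 ≡ 49 (mod 88) but 49 ≡ 1 (mod 8), so the conjunction on the right does not hold.

Converse. This fails: n = 74 satisfies both congruences on the right (74 ≡ 2 mod 8 and 74 ≡ 8 mod 11) yet 74 ≡ 74 (mod 88), not 49.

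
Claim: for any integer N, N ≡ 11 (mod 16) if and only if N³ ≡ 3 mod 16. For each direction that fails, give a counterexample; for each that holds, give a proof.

Both directions hold; the statement is true.

(←) Suppose N³ ≡ 3 (mod 16). The only residue r in {0, …, 15} with r³ ≡ 3 (mod 16) is r = 11, so N ≡ 11 (mod 16).

(→) Suppose N ≡ 11 (mod 16). Write N = 16j + 11. Then (16j + 11)³ = 4096j³ + 8448j² + 5808j + 1331 = 16(256j³ + 528j² + 363j + 83) + 3, so N³ ≡ 3 (mod 16).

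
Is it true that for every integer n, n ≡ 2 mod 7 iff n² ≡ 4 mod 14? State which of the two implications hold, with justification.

(→) This fails: take n = 9. Then 9 ≡ 2 (mod 7), but 9² = 81 ≡ 11 (mod 14), not 4.

(←) This fails: take n = 12. Then 12² = 144 ≡ 4 (mod 14), yet 12 ≡ 5 (mod 7), not 2.

Neither direction holds.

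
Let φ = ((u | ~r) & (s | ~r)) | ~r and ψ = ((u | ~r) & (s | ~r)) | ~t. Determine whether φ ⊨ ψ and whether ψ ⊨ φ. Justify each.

Forward direction. Assume the antecedent. If r is true, the antecedent forces (u = T, r = T, t = F, s = T) or (u = T, r = T, t = T, s = T), and ((u | ~r) & (s | ~r)) | ~t holds there. If r is false, ((u | ~r) & (s | ~r)) | ~t reduces to true regardless of the other variables. Either way ((u | ~r) & (s | ~r)) | ~t holds.

Converse. This fails. Under u = F, r = T, t = F, s = F, the left side is false but the right side is true.

The forward direction holds; the converse fails.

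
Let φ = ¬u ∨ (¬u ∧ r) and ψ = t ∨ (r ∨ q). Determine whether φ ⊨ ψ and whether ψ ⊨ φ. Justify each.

Both directions fail.

(→) This fails. Under r = F, t = F, q = F, u = F, the left side is true but the right side is false.

(←) This fails. Under r = T, t = F, q = F, u = T, the left side is false but the right side is true.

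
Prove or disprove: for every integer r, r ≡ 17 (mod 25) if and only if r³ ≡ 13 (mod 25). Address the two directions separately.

(⇒) Suppose r ≡ 17 (mod 25). Write r = 25j + 17. Then (25j + 17)³ = 15625j³ + 31875j² + 21675j + 4913 = 25(625j³ + 1275j² + 867j + 196) + 13, so r³ ≡ 13 (mod 25).

(⇐) Conversely, suppose r³ ≡ 13 (mod 25). The only residue r in {0, …, 24} with r³ ≡ 13 (mod 25) is r = 17, so r ≡ 17 (mod 25).

Both implications hold.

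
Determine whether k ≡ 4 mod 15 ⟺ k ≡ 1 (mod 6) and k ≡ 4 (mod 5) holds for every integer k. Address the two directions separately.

[⇒] This fails: k = 4 gives 4 ≡ 4 (mod 15) but 4 ≡ 4 (mod 6), so the conjunction on the right does not hold.

[⇐] Conversely, if k ≡ 1 (mod 6) and k ≡ 4 (mod 5), then by the Chinese remainder theorem k ≡ 19 (mod 30). Since 19 ≡ 4 (mod 15) and 15 ∣ 30, we get k ≡ 4 (mod 15).

The forward direction fails; the converse holds.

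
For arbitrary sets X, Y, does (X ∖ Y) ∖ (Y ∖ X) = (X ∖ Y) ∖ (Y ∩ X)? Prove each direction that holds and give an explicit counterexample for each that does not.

(⊆) Let x ∈ (X ∖ Y) ∖ (Y ∖ X). Then x ∈ X and x ∉ Y, from which x ∈ (X ∖ Y) ∖ (Y ∩ X).

(⊇) Let x ∈ (X ∖ Y) ∖ (Y ∩ X). Then x ∈ X and x ∉ Y, from which x ∈ (X ∖ Y) ∖ (Y ∖ X).

The two sets are equal.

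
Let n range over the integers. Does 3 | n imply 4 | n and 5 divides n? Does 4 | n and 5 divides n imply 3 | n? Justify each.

[⇒] This fails: take n = 3. Certainly 3 ∣ 3, but 4 ∤ 3.

[⇐] This fails: take n = 20. Both 4 ∣ 20 and 5 ∣ 20, yet 20 is not a multiple of 3 (since 20 = 6·3 + 2), so 3 ∤ 20.

Neither implication holds.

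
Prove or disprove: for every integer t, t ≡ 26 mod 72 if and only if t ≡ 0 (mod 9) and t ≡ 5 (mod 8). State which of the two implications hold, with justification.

Both directions fail.

(⟹) This fails: t = 26 gives 26 ≡ 26 (mod 72) but 26 ≡ 8 (mod 9), so the conjunction on the right does not hold.

(⟸) This fails: t = 45 satisfies both congruences on the right (45 ≡ 0 mod 9 and 45 ≡ 5 mod 8) yet 45 ≡ 45 (mod 72), not 26.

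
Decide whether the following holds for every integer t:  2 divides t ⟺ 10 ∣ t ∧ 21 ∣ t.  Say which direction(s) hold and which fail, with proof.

Only the converse holds.

Forward direction. This fails: take t = 2. Certainly 2 ∣ 2, but 10 ∤ 2.

Converse. Suppose 10 ∣ t and 21 ∣ t. Any common multiple of 10 and 21 is a multiple of their lcm; here gcd(10, 21) = 1, so lcm(10, 21) = 10·21 = 210, so 210 ∣ t. Since 2 ∣ 210, it follows that 2 ∣ t.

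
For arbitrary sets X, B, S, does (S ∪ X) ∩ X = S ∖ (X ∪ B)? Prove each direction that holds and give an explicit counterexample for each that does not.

Both inclusions fail.

Forward inclusion. This inclusion fails. Take X = {1}, B = ∅, S = ∅; then 1 ∈ (S ∪ X) ∩ X but 1 ∉ S ∖ (X ∪ B).

Reverse inclusion. This inclusion fails. Take X = ∅, B = ∅, S = {1}; then 1 ∈ S ∖ (X ∪ B) but 1 ∉ (S ∪ X) ∩ X.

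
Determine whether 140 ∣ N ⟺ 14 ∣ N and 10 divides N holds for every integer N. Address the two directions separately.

(⇒) If 140 ∣ N, write N = 140q. Since 140 = 10·14, N = 14·(10q), so 14 ∣ N; and since 140 = 14·10, N = 10·(14q), so 10 ∣ N.

(⇐) This fails: take N = 70. Both 14 ∣ 70 and 10 ∣ 70, yet 70 is not a multiple of 140 (since 70 = 0·140 + 70), so 140 ∤ 70.

Not equivalent: only (⇒) holds.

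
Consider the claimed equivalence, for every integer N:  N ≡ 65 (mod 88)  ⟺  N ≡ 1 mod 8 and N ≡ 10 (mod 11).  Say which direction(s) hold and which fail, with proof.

(←) If N ≡ 1 (mod 8) and N ≡ 10 (mod 11), then by the Chinese remainder theorem N ≡ 65 (mod 88). This is exactly N ≡ 65 (mod 88).

(→) Suppose N ≡ 65 (mod 88); write N = 88j + 65. Since 8 ∣ 88, reducing mod 8 gives N ≡ 65 ≡ 1 (mod 8); since 11 ∣ 88, reducing mod 11 gives N ≡ 65 ≡ 10 (mod 11).

Both implications hold.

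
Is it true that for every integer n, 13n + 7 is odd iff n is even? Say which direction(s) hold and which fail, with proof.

Both implications hold.

(⇒) Suppose 13n + 7 is odd. Since 13 is odd, 13n and n have the same parity, so 13n + 7 ≡ n + 7 (mod 2). As 7 is odd, 13n + 7 is odd exactly when n is even. Thus n is even.

(⇐) Conversely, suppose n is even; write n = 2j. Then 13n + 7 = 13·(2j) + 7 = 2·13j + 7, which is odd.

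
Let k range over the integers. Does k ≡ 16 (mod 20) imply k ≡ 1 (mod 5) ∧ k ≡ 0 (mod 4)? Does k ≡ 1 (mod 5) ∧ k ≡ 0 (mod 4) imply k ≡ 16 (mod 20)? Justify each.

The biconditional holds.

Converse. If k ≡ 1 (mod 5) and k ≡ 0 (mod 4), then by the Chinese remainder theorem k ≡ 16 (mod 20). This is exactly k ≡ 16 (mod 20).

Forward direction. Suppose k ≡ 16 (mod 20); write k = 20j + 16. Since 5 ∣ 20, reducing mod 5 gives k ≡ 16 ≡ 1 (mod 5); since 4 ∣ 20, reducing mod 4 gives k ≡ 16 ≡ 0 (mod 4).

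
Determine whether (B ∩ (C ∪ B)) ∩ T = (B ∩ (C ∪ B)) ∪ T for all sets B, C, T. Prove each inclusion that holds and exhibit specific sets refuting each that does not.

The sets are not equal: only the forward inclusion holds.

Forward inclusion. Let x ∈ (B ∩ (C ∪ B)) ∩ T. Then either x ∈ B ∩ T and x ∉ C; or x ∈ B ∩ C ∩ T. In each case x ∈ (B ∩ (C ∪ B)) ∪ T, so (B ∩ (C ∪ B)) ∩ T ⊆ (B ∩ (C ∪ B)) ∪ T.

Reverse inclusion. This inclusion fails. Take B = {1}, C = ∅, T = ∅; then 1 ∈ (B ∩ (C ∪ B)) ∪ T but 1 ∉ (B ∩ (C ∪ B)) ∩ T.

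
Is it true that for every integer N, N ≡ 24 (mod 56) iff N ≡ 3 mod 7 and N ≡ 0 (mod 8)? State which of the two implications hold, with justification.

The biconditional holds.

(→) Suppose N ≡ 24 (mod 56); write N = 56j + 24. Since 7 ∣ 56, reducing mod 7 gives N ≡ 24 ≡ 3 (mod 7); since 8 ∣ 56, reducing mod 8 gives N ≡ 24 ≡ 0 (mod 8).

(←) Conversely, if N ≡ 3 (mod 7) and N ≡ 0 (mod 8), then by the Chinese remainder theorem N ≡ 24 (mod 56). This is exactly N ≡ 24 (mod 56).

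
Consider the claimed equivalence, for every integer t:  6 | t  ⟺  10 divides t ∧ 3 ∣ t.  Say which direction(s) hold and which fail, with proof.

(⇒) This fails: take t = 6. Certainly 6 ∣ 6, but 10 ∤ 6.

(⇐) Suppose 10 ∣ t and 3 ∣ t. Any common multiple of 10 and 3 is a multiple of their lcm; here gcd(10, 3) = 1, so lcm(10, 3) = 10·3 = 30, so 30 ∣ t. Since 6 ∣ 30, it follows that 6 ∣ t.

Only the reverse direction holds.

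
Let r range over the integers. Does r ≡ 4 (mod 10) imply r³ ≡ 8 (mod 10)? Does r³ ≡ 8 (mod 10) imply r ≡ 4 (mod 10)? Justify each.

Neither implication holds.

[⇒] This fails: take r = 4. Then 4 ≡ 4 (mod 10), but 4³ = 64 ≡ 4 (mod 10), not 8.

[⇐] This fails: take r = 2. Then 2³ = 8 ≡ 8 (mod 10), yet 2 ≡ 2 (mod 10), not 4.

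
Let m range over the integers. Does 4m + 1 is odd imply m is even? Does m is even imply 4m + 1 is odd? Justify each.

Only the reverse direction holds.

Forward direction. This fails: take m = 3. Then 4m + 1 = 13, which is odd, yet m = 3 is odd, not even.

Converse. Suppose m is even. Since 4 is even, 4m is even for every m, so 4m + 1 has the same parity as 1, which is odd. Hence 4m + 1 is odd.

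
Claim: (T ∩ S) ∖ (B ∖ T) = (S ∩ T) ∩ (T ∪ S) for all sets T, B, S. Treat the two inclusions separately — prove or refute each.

Both inclusions hold.

Forward inclusion. Let x ∈ (T ∩ S) ∖ (B ∖ T). Then either x ∈ T ∩ S and x ∉ B; or x ∈ T ∩ B ∩ S. In each case x ∈ (S ∩ T) ∩ (T ∪ S), so (T ∩ S) ∖ (B ∖ T) ⊆ (S ∩ T) ∩ (T ∪ S).

Reverse inclusion. Let x ∈ (S ∩ T) ∩ (T ∪ S). Then either x ∈ T ∩ S and x ∉ B; or x ∈ T ∩ B ∩ S. In each case x ∈ (T ∩ S) ∖ (B ∖ T), so (S ∩ T) ∩ (T ∪ S) ⊆ (T ∩ S) ∖ (B ∖ T).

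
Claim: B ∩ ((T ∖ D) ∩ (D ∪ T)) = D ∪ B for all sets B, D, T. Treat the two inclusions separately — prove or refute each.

(⟹) Let x ∈ B ∩ ((T ∖ D) ∩ (D ∪ T)). Then x ∈ B ∩ T and x ∉ D, from which x ∈ D ∪ B.

(⟸) This inclusion fails. Take B = {1}, D = ∅, T = ∅; then 1 ∈ D ∪ B but 1 ∉ B ∩ ((T ∖ D) ∩ (D ∪ T)).

(⊆) holds; (⊇) fails.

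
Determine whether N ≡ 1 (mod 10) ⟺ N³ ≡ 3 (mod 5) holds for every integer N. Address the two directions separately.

Forward direction. This fails: take N = 1. Then 1 ≡ 1 (mod 10), but 1³ = 1 ≡ 1 (mod 5), not 3.

Converse. This fails: take N = 2. Then 2³ = 8 ≡ 3 (mod 5), yet 2 ≡ 2 (mod 10), not 1.

Neither direction holds.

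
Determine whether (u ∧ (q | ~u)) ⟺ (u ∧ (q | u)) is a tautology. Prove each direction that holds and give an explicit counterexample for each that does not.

The forward direction holds; the converse fails.

(⟸) This fails. Under u = T, q = F, the left side is false but the right side is true.

(⟹) Assume the antecedent. If u is true, u ∧ (q | u) reduces to true regardless of the other variables. If u is false, the antecedent cannot hold. Either way u ∧ (q | u) holds.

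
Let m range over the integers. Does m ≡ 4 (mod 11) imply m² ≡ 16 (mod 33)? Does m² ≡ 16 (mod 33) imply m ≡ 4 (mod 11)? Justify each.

(⟹) This fails: take m = 15. Then 15 ≡ 4 (mod 11), but 15² = 225 ≡ 27 (mod 33), not 16.

(⟸) This fails: take m = 7. Then 7² = 49 ≡ 16 (mod 33), yet 7 ≡ 7 (mod 11), not 4.

Neither direction holds.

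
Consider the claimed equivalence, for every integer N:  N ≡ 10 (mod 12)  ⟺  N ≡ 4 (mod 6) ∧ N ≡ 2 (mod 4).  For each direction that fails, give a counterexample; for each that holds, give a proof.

Equivalent; both directions hold.

(⟹) Suppose N ≡ 10 (mod 12); write N = 12j + 10. Since 6 ∣ 12, reducing mod 6 gives N ≡ 10 ≡ 4 (mod 6); since 4 ∣ 12, reducing mod 4 gives N ≡ 10 ≡ 2 (mod 4).

(⟸) Conversely, if N ≡ 4 (mod 6) and N ≡ 2 (mod 4), then by the Chinese remainder theorem N ≡ 10 (mod 12). This is exactly N ≡ 10 (mod 12).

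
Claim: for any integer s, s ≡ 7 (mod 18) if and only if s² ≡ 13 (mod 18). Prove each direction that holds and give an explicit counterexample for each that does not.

(⇒) holds; (⇐) fails.

[⇒] Suppose s ≡ 7 (mod 18). Write s = 18j + 7. Then (18j + 7)² = 324j² + 252j + 49 = 18(18j² + 14j + 2) + 13, so s² ≡ 13 (mod 18).

[⇐] This fails: take s = 11. Then 11² = 121 ≡ 13 (mod 18), yet 11 ≡ 11 (mod 18), not 7.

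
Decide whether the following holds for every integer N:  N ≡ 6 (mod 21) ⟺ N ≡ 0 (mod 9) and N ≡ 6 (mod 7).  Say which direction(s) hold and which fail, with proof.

Not equivalent: only (⇐) holds.

(←) If N ≡ 0 (mod 9) and N ≡ 6 (mod 7), then by the Chinese remainder theorem N ≡ 27 (mod 63). Since 27 ≡ 6 (mod 21) and 21 ∣ 63, we get N ≡ 6 (mod 21).

(→) This fails: N = 48 gives 48 ≡ 6 (mod 21) but 48 ≡ 3 (mod 9), so the conjunction on the right does not hold.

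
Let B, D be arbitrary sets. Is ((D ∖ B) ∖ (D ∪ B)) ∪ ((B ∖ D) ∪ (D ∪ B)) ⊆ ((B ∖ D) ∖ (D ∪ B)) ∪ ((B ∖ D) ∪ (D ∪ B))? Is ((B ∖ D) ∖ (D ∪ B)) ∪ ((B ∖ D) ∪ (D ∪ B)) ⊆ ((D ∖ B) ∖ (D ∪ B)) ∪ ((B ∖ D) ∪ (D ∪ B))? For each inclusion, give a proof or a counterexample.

The two sets are equal.

(⊆) Let x ∈ ((D ∖ B) ∖ (D ∪ B)) ∪ ((B ∖ D) ∪ (D ∪ B)). Then either x ∈ B and x ∉ D; or x ∈ D and x ∉ B; or x ∈ B ∩ D. In each case x ∈ ((B ∖ D) ∖ (D ∪ B)) ∪ ((B ∖ D) ∪ (D ∪ B)), so ((D ∖ B) ∖ (D ∪ B)) ∪ ((B ∖ D) ∪ (D ∪ B)) ⊆ ((B ∖ D) ∖ (D ∪ B)) ∪ ((B ∖ D) ∪ (D ∪ B)).

(⊇) Let x ∈ ((B ∖ D) ∖ (D ∪ B)) ∪ ((B ∖ D) ∪ (D ∪ B)). Then either x ∈ B and x ∉ D; or x ∈ D and x ∉ B; or x ∈ B ∩ D. In each case x ∈ ((D ∖ B) ∖ (D ∪ B)) ∪ ((B ∖ D) ∪ (D ∪ B)), so ((B ∖ D) ∖ (D ∪ B)) ∪ ((B ∖ D) ∪ (D ∪ B)) ⊆ ((D ∖ B) ∖ (D ∪ B)) ∪ ((B ∖ D) ∪ (D ∪ B)).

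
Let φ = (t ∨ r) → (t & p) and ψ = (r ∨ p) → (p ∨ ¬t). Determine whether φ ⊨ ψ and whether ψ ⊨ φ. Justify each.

[⇒] Assume the antecedent. If t is true, the antecedent forces (t = T, r = F, p = T) or (t = T, r = T, p = T), and (r ∨ p) → (p ∨ ¬t) holds there. If t is false, (r ∨ p) → (p ∨ ¬t) reduces to true regardless of the other variables. Either way (r ∨ p) → (p ∨ ¬t) holds.

[⇐] This fails. Under t = T, r = F, p = F, the left side is false but the right side is true.

Only the forward implication holds.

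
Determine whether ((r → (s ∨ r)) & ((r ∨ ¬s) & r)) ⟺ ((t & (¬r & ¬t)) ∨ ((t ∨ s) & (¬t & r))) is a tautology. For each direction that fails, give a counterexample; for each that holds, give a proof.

Not equivalent: only (⇐) holds.

[⇐] Assume the antecedent. If s is true, the antecedent forces (s = T, r = T, t = F), and (r → (s ∨ r)) & ((r ∨ ¬s) & r) holds there. If s is false, the antecedent cannot hold. Either way (r → (s ∨ r)) & ((r ∨ ¬s) & r) holds.

[⇒] This fails. Under s = F, r = T, t = F, the left side is true but the right side is false.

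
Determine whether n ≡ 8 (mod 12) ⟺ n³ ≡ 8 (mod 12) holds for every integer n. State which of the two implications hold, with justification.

(←) This fails: take n = 2. Then 2³ = 8 ≡ 8 (mod 12), yet 2 ≡ 2 (mod 12), not 8.

(→) Suppose n ≡ 8 (mod 12). Write n = 12j + 8. Then (12j + 8)³ = 1728j³ + 3456j² + 2304j + 512 = 12(144j³ + 288j² + 192j + 42) + 8, so n³ ≡ 8 (mod 12).

Only the forward implication holds.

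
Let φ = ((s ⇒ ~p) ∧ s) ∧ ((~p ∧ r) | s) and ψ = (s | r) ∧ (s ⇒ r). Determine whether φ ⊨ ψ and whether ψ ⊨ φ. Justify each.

Both directions fail.

(→) This fails. Under p = F, r = F, s = T, the left side is true but the right side is false.

(←) This fails. Under p = F, r = T, s = F, the left side is false but the right side is true.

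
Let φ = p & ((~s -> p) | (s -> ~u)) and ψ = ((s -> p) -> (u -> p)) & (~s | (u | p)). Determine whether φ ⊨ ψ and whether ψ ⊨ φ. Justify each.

Only the forward implication holds.

Forward direction. Assume the antecedent. If s is true, the antecedent forces (s = T, p = T, u = F) or (s = T, p = T, u = T), and the consequent holds there. If s is false, the antecedent forces (s = F, p = T, u = F) or (s = F, p = T, u = T), and the consequent holds there. Either way the consequent holds.

Converse. This fails. Under s = F, p = F, u = F, the left side is false but the right side is true.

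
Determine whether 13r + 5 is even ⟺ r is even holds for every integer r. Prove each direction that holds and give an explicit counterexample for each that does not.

Neither implication holds.

Forward direction. This fails: r = 5 gives 13r + 5 = 70, which is even, but 5 is odd, not even.

Converse. This also fails: r = 6 is even, but 13r + 5 = 83 is odd, not even.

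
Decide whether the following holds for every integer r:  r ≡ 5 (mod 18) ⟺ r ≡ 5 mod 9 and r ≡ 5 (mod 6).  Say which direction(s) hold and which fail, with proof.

Both directions hold; the statement is true.

[⇐] If r ≡ 5 (mod 9) and r ≡ 5 (mod 6), then by the Chinese remainder theorem r ≡ 5 (mod 18). This is exactly r ≡ 5 (mod 18).

[⇒] Suppose r ≡ 5 (mod 18); write r = 18j + 5. Since 9 ∣ 18, reducing mod 9 gives r ≡ 5 (mod 9); since 6 ∣ 18, reducing mod 6 gives r ≡ 5 (mod 6).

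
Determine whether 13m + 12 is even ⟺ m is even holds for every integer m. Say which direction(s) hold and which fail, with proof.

[⇒] Suppose 13m + 12 is even. Since 13 is odd, 13m and m have the same parity, so 13m + 12 ≡ m + 12 (mod 2). As 12 is even, 13m + 12 is even exactly when m is even. Thus m is even.

[⇐] Conversely, suppose m is even; write m = 2j. Then 13m + 12 = 13·(2j) + 12 = 2·13j + 12, which is even.

Both implications hold.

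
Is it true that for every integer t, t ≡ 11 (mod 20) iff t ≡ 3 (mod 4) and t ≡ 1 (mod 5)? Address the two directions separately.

Both directions hold.

[⇐] If t ≡ 3 (mod 4) and t ≡ 1 (mod 5), then by the Chinese remainder theorem t ≡ 11 (mod 20). This is exactly t ≡ 11 (mod 20).

[⇒] Suppose t ≡ 11 (mod 20); write t = 20j + 11. Since 4 ∣ 20, reducing mod 4 gives t ≡ 11 ≡ 3 (mod 4); since 5 ∣ 20, reducing mod 5 gives t ≡ 11 ≡ 1 (mod 5).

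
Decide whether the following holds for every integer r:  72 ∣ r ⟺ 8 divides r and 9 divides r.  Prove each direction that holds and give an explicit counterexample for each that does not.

Both implications hold.

(→) If 72 ∣ r, write r = 72q. Since 72 = 9·8, r = 8·(9q), so 8 ∣ r; and since 72 = 8·9, r = 9·(8q), so 9 ∣ r.

(←) Suppose 8 ∣ r and 9 ∣ r. Any common multiple of 8 and 9 is a multiple of their lcm; here gcd(8, 9) = 1, so lcm(8, 9) = 8·9 = 72, so 72 ∣ r.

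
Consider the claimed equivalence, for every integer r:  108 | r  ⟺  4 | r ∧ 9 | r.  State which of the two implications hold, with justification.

Only the forward direction holds.

(⟹) If 108 ∣ r, write r = 108q. Since 108 = 27·4, r = 4·(27q), so 4 ∣ r; and since 108 = 12·9, r = 9·(12q), so 9 ∣ r.

(⟸) This fails: take r = 36. Both 4 ∣ 36 and 9 ∣ 36, yet 36 is not a multiple of 108 (since 36 = 0·108 + 36), so 108 ∤ 36.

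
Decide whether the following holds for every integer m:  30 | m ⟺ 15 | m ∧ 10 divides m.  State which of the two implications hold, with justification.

Forward direction. If 30 ∣ m, write m = 30q. Since 30 = 2·15, m = 15·(2q), so 15 ∣ m; and since 30 = 3·10, m = 10·(3q), so 10 ∣ m.

Converse. Suppose 15 ∣ m and 10 ∣ m. Any common multiple of 15 and 10 is a multiple of their lcm; here lcm(15, 10) = 15·10/gcd(15, 10) = 150/5 = 30, so 30 ∣ m.

Both directions hold.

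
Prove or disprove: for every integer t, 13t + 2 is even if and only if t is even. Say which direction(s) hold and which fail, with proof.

The biconditional holds.

(→) Suppose 13t + 2 is even. Since 13 is odd, 13t and t have the same parity, so 13t + 2 ≡ t + 2 (mod 2). As 2 is even, 13t + 2 is even exactly when t is even. Thus t is even.

(←) Conversely, suppose t is even; write t = 2j. Then 13t + 2 = 13·(2j) + 2 = 2·13j + 2, which is even.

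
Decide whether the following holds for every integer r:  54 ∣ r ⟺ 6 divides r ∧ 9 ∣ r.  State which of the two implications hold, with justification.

(→) If 54 ∣ r, write r = 54q. Since 54 = 9·6, r = 6·(9q), so 6 ∣ r; and since 54 = 6·9, r = 9·(6q), so 9 ∣ r.

(←) This fails: take r = 18. Both 6 ∣ 18 and 9 ∣ 18, yet 18 is not a multiple of 54 (since 18 = 0·54 + 18), so 54 ∤ 18.

Not equivalent: only (⇒) holds.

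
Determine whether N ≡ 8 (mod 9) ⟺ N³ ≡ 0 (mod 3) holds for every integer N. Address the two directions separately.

(→) This fails: take N = 8. Then 8 ≡ 8 (mod 9), but 8³ = 512 ≡ 2 (mod 3), not 0.

(←) This fails: take N = 0. Then 0³ = 0 ≡ 0 (mod 3), yet 0 ≡ 0 (mod 9), not 8.

Both directions fail.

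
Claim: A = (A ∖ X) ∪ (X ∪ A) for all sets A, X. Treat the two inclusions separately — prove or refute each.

Reverse inclusion. This inclusion fails. Take A = ∅, X = {1}; then 1 ∈ (A ∖ X) ∪ (X ∪ A) but 1 ∉ A.

Forward inclusion. Let x ∈ A. Then either x ∈ A and x ∉ X; or x ∈ A ∩ X. In each case x ∈ (A ∖ X) ∪ (X ∪ A), so A ⊆ (A ∖ X) ∪ (X ∪ A).

(⊆) holds; (⊇) fails.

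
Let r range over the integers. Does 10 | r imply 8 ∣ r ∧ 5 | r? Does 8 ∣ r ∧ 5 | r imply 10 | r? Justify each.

(→) This fails: take r = 10. Certainly 10 ∣ 10, but 8 ∤ 10.

(←) Suppose 8 ∣ r and 5 ∣ r. Any common multiple of 8 and 5 is a multiple of their lcm; here gcd(8, 5) = 1, so lcm(8, 5) = 8·5 = 40, so 40 ∣ r. Since 10 ∣ 40, it follows that 10 ∣ r.

Only the converse holds.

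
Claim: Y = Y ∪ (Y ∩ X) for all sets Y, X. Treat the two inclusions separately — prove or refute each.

Forward inclusion. Let x ∈ Y. Then either x ∈ Y and x ∉ X; or x ∈ Y ∩ X. In each case x ∈ Y ∪ (Y ∩ X), so Y ⊆ Y ∪ (Y ∩ X).

Reverse inclusion. Let x ∈ Y ∪ (Y ∩ X). Then either x ∈ Y and x ∉ X; or x ∈ Y ∩ X. In each case x ∈ Y, so Y ∪ (Y ∩ X) ⊆ Y.

Both inclusions hold.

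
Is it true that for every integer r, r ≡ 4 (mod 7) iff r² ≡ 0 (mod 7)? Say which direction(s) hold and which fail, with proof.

Neither implication holds.

[⇒] This fails: take r = 4. Then 4 ≡ 4 (mod 7), but 4² = 16 ≡ 2 (mod 7), not 0.

[⇐] This fails: take r = 0. Then 0² = 0 ≡ 0 (mod 7), yet 0 ≡ 0 (mod 7), not 4.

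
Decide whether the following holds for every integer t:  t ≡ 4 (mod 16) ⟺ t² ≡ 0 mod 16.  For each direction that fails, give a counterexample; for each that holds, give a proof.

(⟹) Suppose t ≡ 4 (mod 16). Write t = 16j + 4. Then (16j + 4)² = 256j² + 128j + 16 = 16(16j² + 8j + 1) + 0, so t² ≡ 0 (mod 16).

(⟸) This fails: take t = 0. Then 0² = 0 ≡ 0 (mod 16), yet 0 ≡ 0 (mod 16), not 4.

Not equivalent: only (⇒) holds.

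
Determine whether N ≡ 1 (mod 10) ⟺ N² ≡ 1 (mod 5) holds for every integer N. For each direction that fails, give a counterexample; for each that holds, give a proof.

[⇒] Suppose N ≡ 1 (mod 10). Then N² ≡ 1² = 1 (mod 10), and since 5 ∣ 10, also N² ≡ 1 (mod 5).

[⇐] This fails: take N = 4. Then 4² = 16 ≡ 1 (mod 5), yet 4 ≡ 4 (mod 10), not 1.

Not equivalent: only (⇒) holds.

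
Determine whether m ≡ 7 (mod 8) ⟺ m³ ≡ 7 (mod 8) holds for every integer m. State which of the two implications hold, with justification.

(⟹) Suppose m ≡ 7 (mod 8). Write m = 8j + 7. Then (8j + 7)³ = 512j³ + 1344j² + 1176j + 343 = 8(64j³ + 168j² + 147j + 42) + 7, so m³ ≡ 7 (mod 8).

(⟸) Conversely, suppose m³ ≡ 7 (mod 8). The only residue r in {0, …, 7} with r³ ≡ 7 (mod 8) is r = 7, so m ≡ 7 (mod 8).

Equivalent; both directions hold.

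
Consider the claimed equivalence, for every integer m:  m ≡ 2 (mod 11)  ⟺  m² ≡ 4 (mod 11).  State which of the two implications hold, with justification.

(⇒) holds; (⇐) fails.

(→) Suppose m ≡ 2 (mod 11). Write m = 11j + 2. Then (11j + 2)² = 121j² + 44j + 4 = 11(11j² + 4j) + 4, so m² ≡ 4 (mod 11).

(←) This fails: take m = 9. Then 9² = 81 ≡ 4 (mod 11), yet 9 ≡ 9 (mod 11), not 2.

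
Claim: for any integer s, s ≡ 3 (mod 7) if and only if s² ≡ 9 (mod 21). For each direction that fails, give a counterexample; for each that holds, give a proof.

Both directions fail.

(⇒) This fails: take s = 10. Then 10 ≡ 3 (mod 7), but 10² = 100 ≡ 16 (mod 21), not 9.

(⇐) This fails: take s = 18. Then 18² = 324 ≡ 9 (mod 21), yet 18 ≡ 4 (mod 7), not 3.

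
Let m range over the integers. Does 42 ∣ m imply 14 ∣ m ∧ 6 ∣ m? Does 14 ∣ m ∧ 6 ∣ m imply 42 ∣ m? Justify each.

(→) If 42 ∣ m, write m = 42q. Since 42 = 3·14, m = 14·(3q), so 14 ∣ m; and since 42 = 7·6, m = 6·(7q), so 6 ∣ m.

(←) Suppose 14 ∣ m and 6 ∣ m. Any common multiple of 14 and 6 is a multiple of their lcm; here lcm(14, 6) = 14·6/gcd(14, 6) = 84/2 = 42, so 42 ∣ m.

Both directions hold; the statement is true.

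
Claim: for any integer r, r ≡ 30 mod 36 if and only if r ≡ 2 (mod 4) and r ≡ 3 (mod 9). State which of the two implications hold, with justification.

Both implications hold.

(→) Suppose r ≡ 30 (mod 36); write r = 36j + 30. Since 4 ∣ 36, reducing mod 4 gives r ≡ 30 ≡ 2 (mod 4); since 9 ∣ 36, reducing mod 9 gives r ≡ 30 ≡ 3 (mod 9).

(←) Conversely, if r ≡ 2 (mod 4) and r ≡ 3 (mod 9), then by the Chinese remainder theorem r ≡ 30 (mod 36). This is exactly r ≡ 30 (mod 36).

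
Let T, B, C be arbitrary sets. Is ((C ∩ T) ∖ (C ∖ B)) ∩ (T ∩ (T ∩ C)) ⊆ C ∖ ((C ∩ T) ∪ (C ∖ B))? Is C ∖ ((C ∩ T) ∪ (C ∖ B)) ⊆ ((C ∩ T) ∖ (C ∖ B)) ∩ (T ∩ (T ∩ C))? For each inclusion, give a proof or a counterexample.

Neither inclusion holds.

(⟹) This inclusion fails. Take T = {1}, B = {1}, C = {1}; then 1 ∈ ((C ∩ T) ∖ (C ∖ B)) ∩ (T ∩ (T ∩ C)) but 1 ∉ C ∖ ((C ∩ T) ∪ (C ∖ B)).

(⟸) This inclusion fails. Take T = ∅, B = {1}, C = {1}; then 1 ∈ C ∖ ((C ∩ T) ∪ (C ∖ B)) but 1 ∉ ((C ∩ T) ∖ (C ∖ B)) ∩ (T ∩ (T ∩ C)).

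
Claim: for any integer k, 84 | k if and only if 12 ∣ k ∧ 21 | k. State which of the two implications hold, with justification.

Converse. Suppose 12 ∣ k and 21 ∣ k. Any common multiple of 12 and 21 is a multiple of their lcm; here lcm(12, 21) = 12·21/gcd(12, 21) = 252/3 = 84, so 84 ∣ k.

Forward direction. If 84 ∣ k, write k = 84q. Since 84 = 7·12, k = 12·(7q), so 12 ∣ k; and since 84 = 4·21, k = 21·(4q), so 21 ∣ k.

Equivalent; both directions hold.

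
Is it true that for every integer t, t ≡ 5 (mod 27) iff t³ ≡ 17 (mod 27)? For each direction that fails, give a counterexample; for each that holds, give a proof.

Only the forward implication holds.

(⇒) Suppose t ≡ 5 (mod 27). Write t = 27j + 5. Then (27j + 5)³ = 19683j³ + 10935j² + 2025j + 125 = 27(729j³ + 405j² + 75j + 4) + 17, so t³ ≡ 17 (mod 27).

(⇐) This fails: take t = 14. Then 14³ = 2744 ≡ 17 (mod 27), yet 14 ≡ 14 (mod 27), not 5.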